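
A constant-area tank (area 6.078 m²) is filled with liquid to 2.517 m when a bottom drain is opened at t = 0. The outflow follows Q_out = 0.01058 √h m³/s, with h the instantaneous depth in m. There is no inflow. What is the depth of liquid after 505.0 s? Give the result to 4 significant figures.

1.316 m

With no inflow, A dh/dt = −0.01058 √h.
Separate and integrate: 2(√h − √h₀) = −(0.01058/A) t.
√h = √2.517 − 0.01058·505.0/(2·6.078) = 1.58651 − 0.439528 = 1.14698.
h = 1.14698² = 1.31556 m.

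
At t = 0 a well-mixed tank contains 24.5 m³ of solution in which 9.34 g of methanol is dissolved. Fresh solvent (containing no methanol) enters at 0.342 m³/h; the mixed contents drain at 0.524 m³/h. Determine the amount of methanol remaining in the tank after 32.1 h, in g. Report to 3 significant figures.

Let m(t) be the amount of methanol. Volume: V(t) = V₀ + (Q_in − Q_out) t = 24.5 − 0.18200 t; V(32.1) = 18.658 m³.
Solute balance: dm/dt = 0 − Q_out C = −Q_out m/V(t).
dm/m = −Q_out dt/(V₀ − 0.18200 t); integrating gives ln(m/m₀) = −(Q_out/(Q_in−Q_out)) ln(V/V₀).
m = m₀ (V₀/V)^(Q_out/(Q_in−Q_out)) = 9.34 × (24.5/18.658)^(-2.8791) = 4.2631 g.

4.26 g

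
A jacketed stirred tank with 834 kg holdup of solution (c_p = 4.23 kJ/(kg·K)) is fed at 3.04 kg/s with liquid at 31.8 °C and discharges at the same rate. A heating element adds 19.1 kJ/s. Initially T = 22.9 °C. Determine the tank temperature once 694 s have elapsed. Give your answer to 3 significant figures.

32.5 °C

M c_p dT/dt = ṁ c_p (T_in − T) + Q̇.
Rearrange: dT/dt = (T_ss − T)/τ with τ = M/ṁ = 274.34 s and T_ss = T_in + Q̇/(ṁ c_p) = 33.285 °C.
This is linear first-order; T(t) = T_ss + (T₀ − T_ss) e^(−t/τ).
T(694) = 33.285 + (-10.385)·e^(−694/274.34) = 33.285 + (-10.385)·0.079684 = 32.458 °C.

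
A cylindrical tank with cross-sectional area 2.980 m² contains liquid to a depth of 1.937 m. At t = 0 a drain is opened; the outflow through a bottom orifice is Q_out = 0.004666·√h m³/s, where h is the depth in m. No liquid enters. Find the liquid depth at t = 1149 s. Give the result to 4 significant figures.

0.2423 m

With no inflow, A dh/dt = −0.004666 √h.
Separate and integrate: 2(√h − √h₀) = −(0.004666/A) t.
√h = √1.937 − 0.004666·1149/(2·2.980) = 1.39176 − 0.899536 = 0.492226.
h = 0.492226² = 0.242286 m.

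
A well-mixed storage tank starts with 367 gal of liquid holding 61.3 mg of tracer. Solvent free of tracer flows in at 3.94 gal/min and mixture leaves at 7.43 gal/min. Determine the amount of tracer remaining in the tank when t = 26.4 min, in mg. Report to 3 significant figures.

Let m(t) be the amount of tracer. Volume: V(t) = V₀ + (Q_in − Q_out) t = 367 − 3.4900 t; V(26.4) = 274.86 gal.
Solute balance: dm/dt = 0 − Q_out C = −Q_out m/V(t).
dm/m = −Q_out dt/(V₀ − 3.4900 t); integrating gives ln(m/m₀) = −(Q_out/(Q_in−Q_out)) ln(V/V₀).
m = m₀ (V₀/V)^(Q_out/(Q_in−Q_out)) = 61.3 × (367/274.86)^(-2.1289) = 33.127 mg.

33.1 mg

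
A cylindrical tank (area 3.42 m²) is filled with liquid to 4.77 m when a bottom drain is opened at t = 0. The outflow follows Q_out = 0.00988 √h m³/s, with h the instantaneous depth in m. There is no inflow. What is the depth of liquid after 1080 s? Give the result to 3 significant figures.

0.389 m

Unsteady balance on liquid volume: A dh/dt = −0.00988 √h.
This is separable: 2 d(√h)/dt = −0.00988/A, so √h = √h₀ − (0.00988/(2A)) t.
√h = √4.77 − 0.00988·1080/(2·3.42) = 2.1840 − 1.5600 = 0.62403.
h = 0.62403² = 0.38942 m.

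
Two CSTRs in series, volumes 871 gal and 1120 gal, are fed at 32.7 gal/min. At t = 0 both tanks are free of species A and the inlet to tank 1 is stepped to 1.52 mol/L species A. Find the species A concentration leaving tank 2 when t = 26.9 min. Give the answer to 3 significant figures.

Species balance on tank i: dCᵢ/dt = (Cᵢ₋₁ − Cᵢ)/τᵢ with τᵢ = Vᵢ/Q.
τ₁ = 871/32.7 = 26.636 min; τ₂ = 1120/32.7 = 34.251 min.
Solving the cascade with C₁(0)=C₂(0)=0 gives C₂(t) = C_in[1 − (τ₁ e^(−t/τ₁) − τ₂ e^(−t/τ₂))/(τ₁ − τ₂)].
At t = 26.9: e^(−t/τ₁) = 0.36425, e^(−t/τ₂) = 0.45594.
C₂ = 1.52·[1 − (26.636·0.36425 − 34.251·0.45594)/(-7.6147)] = 1.52·0.22332 = 0.33944 mol/L.

0.339 mol/L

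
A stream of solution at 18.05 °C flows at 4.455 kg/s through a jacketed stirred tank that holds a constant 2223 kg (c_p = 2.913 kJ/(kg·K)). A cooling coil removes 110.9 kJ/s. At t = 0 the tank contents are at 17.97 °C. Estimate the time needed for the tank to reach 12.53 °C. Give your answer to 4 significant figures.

513.4 s

M c_p dT/dt = ṁ c_p (T_in − T) − Q̇.
τ = M/ṁ = 498.990 s; T_ss = T_in − Q̇/(ṁ c_p) = 9.50438 °C.
T(t) = T_ss + (T₀ − T_ss) e^(−t/τ). Set T = 12.53:
e^(−t/τ) = (12.53 − 9.50438)/(17.97 − 9.50438) = 0.357401
t = −498.990 · ln(0.357401) = 513.410 s.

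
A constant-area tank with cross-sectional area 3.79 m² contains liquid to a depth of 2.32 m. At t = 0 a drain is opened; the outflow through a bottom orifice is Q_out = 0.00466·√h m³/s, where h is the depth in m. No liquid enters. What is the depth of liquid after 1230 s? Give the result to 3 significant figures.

Accumulation of liquid (constant cross-section A): A dh/dt = −0.00466 √h.
This is separable: 2 d(√h)/dt = −0.00466/A, so √h = √h₀ − (0.00466/(2A)) t.
√h = √2.32 − 0.00466·1230/(2·3.79) = 1.5232 − 0.75617 = 0.76698.
h = 0.76698² = 0.58826 m.

0.588 m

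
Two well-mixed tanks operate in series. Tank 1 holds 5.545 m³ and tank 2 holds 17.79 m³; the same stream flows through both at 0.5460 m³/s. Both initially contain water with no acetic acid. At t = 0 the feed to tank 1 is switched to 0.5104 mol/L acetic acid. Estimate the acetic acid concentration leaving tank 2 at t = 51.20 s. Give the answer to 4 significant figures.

Species balance on tank i: dCᵢ/dt = (Cᵢ₋₁ − Cᵢ)/τᵢ with τᵢ = Vᵢ/Q.
τ₁ = 5.545/0.5460 = 10.1557 s; τ₂ = 17.79/0.5460 = 32.5824 s.
Solving the cascade with C₁(0)=C₂(0)=0 gives C₂(t) = C_in[1 − (τ₁ e^(−t/τ₁) − τ₂ e^(−t/τ₂))/(τ₁ − τ₂)].
At t = 51.20: e^(−t/τ₁) = 0.00646395, e^(−t/τ₂) = 0.207754.
C₂ = 0.5104·[1 − (10.1557·0.00646395 − 32.5824·0.207754)/(-22.4267)] = 0.5104·0.701094 = 0.357838 mol/L.

0.3578 mol/L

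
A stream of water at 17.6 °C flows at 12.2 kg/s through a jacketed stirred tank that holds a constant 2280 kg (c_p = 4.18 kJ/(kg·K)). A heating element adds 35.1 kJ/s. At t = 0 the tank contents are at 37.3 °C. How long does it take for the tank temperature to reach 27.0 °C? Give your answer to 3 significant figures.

M c_p dT/dt = ṁ c_p (T_in − T) + Q̇.
τ = M/ṁ = 186.89 s; T_ss = T_in + Q̇/(ṁ c_p) = 18.288 °C.
T(t) = T_ss + (T₀ − T_ss) e^(−t/τ). Set T = 27.0:
e^(−t/τ) = (27.0 − 18.288)/(37.3 − 18.288) = 0.45823
t = −186.89 · ln(0.45823) = 145.84 s.

146 s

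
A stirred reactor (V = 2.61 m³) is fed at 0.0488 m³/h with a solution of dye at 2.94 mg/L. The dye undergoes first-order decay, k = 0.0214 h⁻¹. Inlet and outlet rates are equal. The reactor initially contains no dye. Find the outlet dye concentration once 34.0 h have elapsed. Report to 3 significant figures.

1.02 mg/L

Accumulation = in − out − consumed: V dC/dt = Q C_in − Q C − k V C.
dC/dt = (Q/V) C_in − (Q/V + k) C; effective rate a = Q/V + k = 0.018697 + 0.0214 = 0.040097 h⁻¹.
C_ss = Q C_in/(Q + kV) = 1.3709 mg/L; C(t) = C_ss + (C₀ − C_ss) e^(−a t).
C(34.0) = 1.3709 + (-1.3709)·e^(−0.040097·34.0) = 1.3709 + (-1.3709)·0.25581 = 1.0202 mg/L.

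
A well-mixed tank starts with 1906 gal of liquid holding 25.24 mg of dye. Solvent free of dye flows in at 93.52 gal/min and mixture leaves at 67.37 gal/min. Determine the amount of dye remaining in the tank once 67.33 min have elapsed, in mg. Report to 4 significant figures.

Let m(t) be the amount of dye. Volume: V(t) = V₀ + (Q_in − Q_out) t = 1906 + 26.1500 t; V(67.33) = 3666.68 gal.
Solute balance: dm/dt = 0 − Q_out C = −Q_out m/V(t).
dm/m = −Q_out dt/(V₀ + 26.1500 t); integrating gives ln(m/m₀) = −(Q_out/(Q_in−Q_out)) ln(V/V₀).
m = m₀ (V₀/V)^(Q_out/(Q_in−Q_out)) = 25.24 × (1906/3666.68)^(2.57629) = 4.67774 mg.

4.678 mg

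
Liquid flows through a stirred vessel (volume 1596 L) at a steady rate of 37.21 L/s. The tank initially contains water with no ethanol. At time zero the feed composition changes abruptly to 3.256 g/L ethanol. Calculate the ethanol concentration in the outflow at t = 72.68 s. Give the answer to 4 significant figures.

2.658 g/L

Transient balance on the dissolved component: V dC/dt = Q(C_in − C).
Time constant τ = V/Q = 1596/37.21 = 42.8917 s.
C approaches C_in exponentially: C(t) = C_in + (C₀ − C_in) e^(−t/τ).
C(72.68) = 3.256 + (0 − 3.256)·e^(−72.68/42.8917) = 3.256 + (-3.25600)·0.183691 = 2.65790 g/L.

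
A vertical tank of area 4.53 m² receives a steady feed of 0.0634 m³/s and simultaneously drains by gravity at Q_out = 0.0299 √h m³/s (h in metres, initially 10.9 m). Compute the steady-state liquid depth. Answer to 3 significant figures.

Accumulation of liquid (constant cross-section A): A dh/dt = Q_in − 0.0299 √h. At steady state dh/dt = 0:
Q_in = 0.0299 √h_ss ⇒ √h_ss = 0.0634/0.0299 = 2.1204.
h_ss = 2.1204² = 4.4961 m. (Since h₀ = 10.9 m > h_ss, the level will fall toward this value.)

4.50 m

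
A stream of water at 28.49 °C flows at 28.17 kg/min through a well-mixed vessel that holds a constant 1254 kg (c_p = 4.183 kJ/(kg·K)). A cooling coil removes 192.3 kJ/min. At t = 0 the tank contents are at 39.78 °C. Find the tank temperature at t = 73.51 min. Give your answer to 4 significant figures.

M c_p dT/dt = ṁ c_p (T_in − T) − Q̇.
Rearrange: dT/dt = (T_ss − T)/τ with τ = M/ṁ = 44.5154 min and T_ss = T_in − Q̇/(ṁ c_p) = 26.8581 °C.
Solution: T(t) = T_ss + (T₀ − T_ss) e^(−t/τ).
T(73.51) = 26.8581 + (12.9219)·e^(−73.51/44.5154) = 26.8581 + (12.9219)·0.191793 = 29.3364 °C.

29.34 °C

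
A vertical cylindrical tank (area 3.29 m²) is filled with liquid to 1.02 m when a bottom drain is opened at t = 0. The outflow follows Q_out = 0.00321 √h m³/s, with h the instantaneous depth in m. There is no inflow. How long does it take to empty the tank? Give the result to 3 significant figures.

A dh/dt = −Q_out = −0.00321 √h.
∫ h^(−1/2) dh = −(0.00321/A) ∫ dt, giving 2√h = 2√h₀ − (0.00321/A) t.
Tank is empty when √h = 0: t_empty = 2A√h₀/0.00321.
t_empty = 2·3.29·√1.02/0.00321 = 6.5800·1.0100/0.00321 = 2070.2 s.

2070 s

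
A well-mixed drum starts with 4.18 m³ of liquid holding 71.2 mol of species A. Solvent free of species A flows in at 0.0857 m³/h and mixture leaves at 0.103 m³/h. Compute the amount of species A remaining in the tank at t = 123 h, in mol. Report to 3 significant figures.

1.03 mol

Total volume: dV/dt = Q_in − Q_out = -0.017300 m³/h, so V(t) = 4.18 − 0.017300 t and V(123) = 2.0521 m³.
Species balance (pure solvent in): dm/dt = −Q_out · m/V(t).
Separate: dm/m = −Q_out dt/V(t) ⇒ ln(m/m₀) = −(Q_out/(Q_in−Q_out)) ln(V/V₀).
m = m₀ (V₀/V)^(Q_out/(Q_in−Q_out)) = 71.2 × (4.18/2.0521)^(-5.9538) = 1.0302 mol.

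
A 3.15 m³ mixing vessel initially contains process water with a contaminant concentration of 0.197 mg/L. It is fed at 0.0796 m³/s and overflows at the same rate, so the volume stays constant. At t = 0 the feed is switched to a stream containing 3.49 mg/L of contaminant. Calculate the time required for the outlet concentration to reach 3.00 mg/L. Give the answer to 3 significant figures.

Species balance: V dC/dt = Q(C_in − C) ⇒ τ = V/Q = 39.573 s.
C(t) = C_in + (C₀ − C_in) e^(−t/τ). Set C = 3.00 and solve for t:
e^(−t/τ) = (C − C_in)/(C₀ − C_in) = (3.00 − 3.49)/(0.197 − 3.49) = 0.14880
t = −τ ln(…) = 39.573 × 1.9051 = 75.392 s.

75.4 s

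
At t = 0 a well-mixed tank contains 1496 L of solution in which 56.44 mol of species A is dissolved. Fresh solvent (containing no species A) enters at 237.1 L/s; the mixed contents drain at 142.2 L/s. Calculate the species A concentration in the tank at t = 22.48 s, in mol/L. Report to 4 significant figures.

0.004121 mol/L

Let m(t) be the amount of species A. Volume: V(t) = V₀ + (Q_in − Q_out) t = 1496 + 94.9000 t; V(22.48) = 3629.35 L.
Solute balance: dm/dt = 0 − Q_out C = −Q_out m/V(t).
dm/m = −Q_out dt/(V₀ + 94.9000 t); integrating gives ln(m/m₀) = −(Q_out/(Q_in−Q_out)) ln(V/V₀).
m = m₀ (V₀/V)^(Q_out/(Q_in−Q_out)) = 56.44 × (1496/3629.35)^(1.49842) = 14.9572 mol.
C = m/V = 14.9572/3629.35 = 0.00412117 mol/L.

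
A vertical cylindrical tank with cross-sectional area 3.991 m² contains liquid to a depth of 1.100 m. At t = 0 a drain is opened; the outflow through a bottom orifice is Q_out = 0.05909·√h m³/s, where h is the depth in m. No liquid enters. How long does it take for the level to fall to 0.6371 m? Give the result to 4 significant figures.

33.85 s

Unsteady balance on liquid volume: A dh/dt = −0.05909 √h.
This is separable: 2 d(√h)/dt = −0.05909/A, so √h = √h₀ − (0.05909/(2A)) t.
t = 2A(√h₀ − √h)/0.05909 = 2·3.991·(√1.100 − √0.6371)/0.05909
  = 7.98200 × (1.04881 − 0.798185) / 0.05909 = 33.8547 s.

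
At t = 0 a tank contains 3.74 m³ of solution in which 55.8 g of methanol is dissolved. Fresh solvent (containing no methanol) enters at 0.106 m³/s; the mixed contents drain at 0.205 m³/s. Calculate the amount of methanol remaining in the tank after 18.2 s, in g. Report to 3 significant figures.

14.3 g

Let m(t) be the amount of methanol. Volume: V(t) = V₀ + (Q_in − Q_out) t = 3.74 − 0.099000 t; V(18.2) = 1.9382 m³.
No methanol enters, so dm/dt = −Q_out · (m/V).
Separate: dm/m = −Q_out dt/V(t) ⇒ ln(m/m₀) = −(Q_out/(Q_in−Q_out)) ln(V/V₀).
m = m₀ (V₀/V)^(Q_out/(Q_in−Q_out)) = 55.8 × (3.74/1.9382)^(-2.0707) = 14.306 g.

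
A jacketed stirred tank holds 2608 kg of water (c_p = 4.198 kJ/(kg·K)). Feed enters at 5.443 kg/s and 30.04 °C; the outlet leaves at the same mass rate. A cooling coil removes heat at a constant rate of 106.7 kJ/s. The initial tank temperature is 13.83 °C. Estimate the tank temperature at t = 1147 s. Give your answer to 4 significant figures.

M c_p dT/dt = ṁ c_p (T_in − T) − Q̇.
Rearrange: dT/dt = (T_ss − T)/τ with τ = M/ṁ = 479.148 s and T_ss = T_in − Q̇/(ṁ c_p) = 25.3704 °C.
This is linear first-order; T(t) = T_ss + (T₀ − T_ss) e^(−t/τ).
T(1147) = 25.3704 + (-11.5404)·e^(−1147/479.148) = 25.3704 + (-11.5404)·0.0912790 = 24.3170 °C.

24.32 °C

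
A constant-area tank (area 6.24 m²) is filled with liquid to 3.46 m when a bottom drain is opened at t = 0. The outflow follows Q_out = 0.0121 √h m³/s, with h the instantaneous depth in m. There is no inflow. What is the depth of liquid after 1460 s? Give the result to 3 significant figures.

0.198 m

With no inflow, A dh/dt = −0.0121 √h.
∫ h^(−1/2) dh = −(0.0121/A) ∫ dt, giving 2√h = 2√h₀ − (0.0121/A) t.
√h = √3.46 − 0.0121·1460/(2·6.24) = 1.8601 − 1.4155 = 0.44456.
h = 0.44456² = 0.19764 m.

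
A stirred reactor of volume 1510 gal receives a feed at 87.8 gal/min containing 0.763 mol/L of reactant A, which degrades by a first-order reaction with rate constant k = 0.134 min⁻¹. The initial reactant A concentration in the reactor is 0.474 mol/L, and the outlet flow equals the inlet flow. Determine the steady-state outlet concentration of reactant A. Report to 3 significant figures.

Species balance: V dC/dt = Q C_in − Q C − k V C.
At steady state: 0 = Q C_in − (Q + kV) C_ss, so C_ss = Q C_in/(Q + kV).
C_ss = 87.8·0.763/(87.8 + 0.134·1510) = 66.991/290.14 = 0.23089 mol/L.

0.231 mol/L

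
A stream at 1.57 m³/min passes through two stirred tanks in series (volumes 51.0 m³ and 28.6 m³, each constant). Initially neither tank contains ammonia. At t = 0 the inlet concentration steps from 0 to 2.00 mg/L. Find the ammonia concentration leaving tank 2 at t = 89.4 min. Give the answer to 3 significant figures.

Time constants: τᵢ = Vᵢ/Q for each well-mixed tank.
τ₁ = 51.0/1.57 = 32.484 min; τ₂ = 28.6/1.57 = 18.217 min.
Tank 1: C₁ = C_in(1 − e^(−t/τ₁)). Tank 2 (τ₁ ≠ τ₂): C₂ = C_in[1 − (τ₁ e^(−t/τ₁) − τ₂ e^(−t/τ₂))/(τ₁ − τ₂)].
At t = 89.4: e^(−t/τ₁) = 0.063793, e^(−t/τ₂) = 0.0073900.
C₂ = 2.00·[1 − (32.484·0.063793 − 18.217·0.0073900)/(14.268)] = 2.00·0.86419 = 1.7284 mg/L.

1.73 mg/L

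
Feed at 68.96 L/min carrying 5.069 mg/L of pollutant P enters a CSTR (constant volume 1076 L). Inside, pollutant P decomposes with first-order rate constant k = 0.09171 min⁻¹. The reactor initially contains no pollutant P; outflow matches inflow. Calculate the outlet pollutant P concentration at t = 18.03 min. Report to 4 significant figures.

Species balance: V dC/dt = Q C_in − Q C − k V C.
dC/dt = (Q/V) C_in − (Q/V + k) C; effective rate a = Q/V + k = 0.0640892 + 0.09171 = 0.155799 min⁻¹.
C_ss = Q C_in/(Q + kV) = 2.08517 mg/L; C(t) = C_ss + (C₀ − C_ss) e^(−a t).
C(18.03) = 2.08517 + (-2.08517)·e^(−0.155799·18.03) = 2.08517 + (-2.08517)·0.0602616 = 1.95952 mg/L.

1.960 mg/L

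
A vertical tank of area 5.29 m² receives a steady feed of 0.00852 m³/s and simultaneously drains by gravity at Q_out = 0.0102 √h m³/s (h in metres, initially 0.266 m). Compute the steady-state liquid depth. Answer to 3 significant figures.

Volume balance on the tank: A dh/dt = Q_in − 0.0102 √h. At steady state dh/dt = 0:
Q_in = 0.0102 √h_ss ⇒ √h_ss = 0.00852/0.0102 = 0.83529.
h_ss = 0.83529² = 0.69772 m. (Since h₀ = 0.266 m < h_ss, the level will rise toward this value.)

0.698 m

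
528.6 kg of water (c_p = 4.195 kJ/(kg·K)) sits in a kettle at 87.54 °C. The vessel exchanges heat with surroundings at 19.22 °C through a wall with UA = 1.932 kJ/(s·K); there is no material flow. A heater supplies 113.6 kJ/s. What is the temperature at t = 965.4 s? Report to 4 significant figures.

82.12 °C

Lumped-capacitance energy balance: M c_p dT/dt = UA(T_amb − T) + Q̇.
dT/dt = (T_ss − T)/τ with T_ss = T_amb + Q̇/UA = 19.22 + 113.6/1.932 = 78.0192 °C, τ = M c_p/UA = 528.6·4.195/1.932 = 1147.76 s.
Integrating: T(t) = T_ss + (T₀ − T_ss) e^(−t/τ).
T(965.4) = 78.0192 + (9.52083)·0.431230 = 82.1248 °C.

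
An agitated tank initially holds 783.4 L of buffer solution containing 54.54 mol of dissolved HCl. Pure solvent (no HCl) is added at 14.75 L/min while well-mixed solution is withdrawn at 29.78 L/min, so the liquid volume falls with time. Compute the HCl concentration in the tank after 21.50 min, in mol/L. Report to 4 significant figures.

0.04131 mol/L

Let m(t) be the amount of HCl. Volume: V(t) = V₀ + (Q_in − Q_out) t = 783.4 − 15.0300 t; V(21.50) = 460.255 L.
Species balance (pure solvent in): dm/dt = −Q_out · m/V(t).
dm/m = −Q_out dt/(V₀ − 15.0300 t); integrating gives ln(m/m₀) = −(Q_out/(Q_in−Q_out)) ln(V/V₀).
m = m₀ (V₀/V)^(Q_out/(Q_in−Q_out)) = 54.54 × (783.4/460.255)^(-1.98137) = 19.0129 mol.
C = m/V = 19.0129/460.255 = 0.0413095 mol/L.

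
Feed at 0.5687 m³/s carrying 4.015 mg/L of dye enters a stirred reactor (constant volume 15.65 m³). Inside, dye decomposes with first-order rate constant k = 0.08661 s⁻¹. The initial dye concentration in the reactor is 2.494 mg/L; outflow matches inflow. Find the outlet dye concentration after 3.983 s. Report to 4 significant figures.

Accumulation = in − out − consumed: V dC/dt = Q C_in − Q C − k V C.
dC/dt = (Q/V) C_in − (Q/V + k) C; effective rate a = Q/V + k = 0.0363387 + 0.08661 = 0.122949 s⁻¹.
C_ss = Q C_in/(Q + kV) = 1.18667 mg/L; C(t) = C_ss + (C₀ − C_ss) e^(−a t).
C(3.983) = 1.18667 + (1.30733)·e^(−0.122949·3.983) = 1.18667 + (1.30733)·0.612807 = 1.98781 mg/L.

1.988 mg/L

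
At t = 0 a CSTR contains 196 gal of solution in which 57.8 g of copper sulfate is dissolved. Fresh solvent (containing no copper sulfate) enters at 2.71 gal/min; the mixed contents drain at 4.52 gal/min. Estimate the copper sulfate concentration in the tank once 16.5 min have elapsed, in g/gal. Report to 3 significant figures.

Total volume: dV/dt = Q_in − Q_out = -1.8100 gal/min, so V(t) = 196 − 1.8100 t and V(16.5) = 166.13 gal.
Solute balance: dm/dt = 0 − Q_out C = −Q_out m/V(t).
dm/m = −Q_out dt/(V₀ − 1.8100 t); integrating gives ln(m/m₀) = −(Q_out/(Q_in−Q_out)) ln(V/V₀).
m = m₀ (V₀/V)^(Q_out/(Q_in−Q_out)) = 57.8 × (196/166.13)^(-2.4972) = 38.251 g.
C = m/V = 38.251/166.13 = 0.23024 g/gal.

0.230 g/gal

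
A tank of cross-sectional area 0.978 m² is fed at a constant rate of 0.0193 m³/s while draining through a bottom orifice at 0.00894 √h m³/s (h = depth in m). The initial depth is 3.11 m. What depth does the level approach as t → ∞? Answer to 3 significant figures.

4.66 m

Mass balance (ρ constant): A dh/dt = Q_in − 0.00894 √h. At steady state dh/dt = 0:
Q_in = 0.00894 √h_ss ⇒ √h_ss = 0.0193/0.00894 = 2.1588.
h_ss = 2.1588² = 4.6606 m. (Since h₀ = 3.11 m < h_ss, the level will rise toward this value.)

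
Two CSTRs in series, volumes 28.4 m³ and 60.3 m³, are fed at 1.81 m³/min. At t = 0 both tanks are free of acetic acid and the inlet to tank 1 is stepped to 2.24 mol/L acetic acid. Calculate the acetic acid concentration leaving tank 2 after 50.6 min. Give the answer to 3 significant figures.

Species balance on tank i: dCᵢ/dt = (Cᵢ₋₁ − Cᵢ)/τᵢ with τᵢ = Vᵢ/Q.
τ₁ = 28.4/1.81 = 15.691 min; τ₂ = 60.3/1.81 = 33.315 min.
Solving the cascade with C₁(0)=C₂(0)=0 gives C₂(t) = C_in[1 − (τ₁ e^(−t/τ₁) − τ₂ e^(−t/τ₂))/(τ₁ − τ₂)].
At t = 50.6: e^(−t/τ₁) = 0.039761, e^(−t/τ₂) = 0.21897.
C₂ = 2.24·[1 − (15.691·0.039761 − 33.315·0.21897)/(-17.624)] = 2.24·0.62149 = 1.3921 mol/L.

1.39 mol/L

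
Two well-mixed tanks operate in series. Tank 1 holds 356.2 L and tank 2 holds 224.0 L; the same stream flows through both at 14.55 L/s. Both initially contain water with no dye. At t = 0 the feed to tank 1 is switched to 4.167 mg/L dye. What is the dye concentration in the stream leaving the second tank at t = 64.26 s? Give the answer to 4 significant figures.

3.462 mg/L

Species balance on tank i: dCᵢ/dt = (Cᵢ₋₁ − Cᵢ)/τᵢ with τᵢ = Vᵢ/Q.
τ₁ = 356.2/14.55 = 24.4811 s; τ₂ = 224.0/14.55 = 15.3952 s.
Tank 1: C₁ = C_in(1 − e^(−t/τ₁)). Tank 2 (τ₁ ≠ τ₂): C₂ = C_in[1 − (τ₁ e^(−t/τ₁) − τ₂ e^(−t/τ₂))/(τ₁ − τ₂)].
At t = 64.26: e^(−t/τ₁) = 0.0724483, e^(−t/τ₂) = 0.0153901.
C₂ = 4.167·[1 − (24.4811·0.0724483 − 15.3952·0.0153901)/(9.08591)] = 4.167·0.830872 = 3.46224 mg/L.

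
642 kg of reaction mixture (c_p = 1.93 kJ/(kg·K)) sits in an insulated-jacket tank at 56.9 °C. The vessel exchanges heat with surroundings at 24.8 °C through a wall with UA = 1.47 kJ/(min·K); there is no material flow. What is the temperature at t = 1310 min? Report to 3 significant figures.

Heat balance on the well-mixed liquid: M c_p dT/dt = −UA(T − T_amb).
dT/dt = (T_ss − T)/τ with T_ss = T_amb = 24.800 °C, τ = M c_p/UA = 642·1.93/1.47 = 842.90 min.
Solution: T(t) = T_ss + (T₀ − T_ss) e^(−t/τ).
T(1310) = 24.800 + (32.100)·0.21137 = 31.585 °C.

31.6 °C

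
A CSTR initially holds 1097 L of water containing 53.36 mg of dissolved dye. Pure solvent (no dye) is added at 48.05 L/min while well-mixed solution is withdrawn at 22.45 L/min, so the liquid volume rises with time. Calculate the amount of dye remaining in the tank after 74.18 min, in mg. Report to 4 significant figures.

Total volume: dV/dt = Q_in − Q_out = 25.6000 L/min, so V(t) = 1097 + 25.6000 t and V(74.18) = 2996.01 L.
Species balance (pure solvent in): dm/dt = −Q_out · m/V(t).
Separate: dm/m = −Q_out dt/V(t) ⇒ ln(m/m₀) = −(Q_out/(Q_in−Q_out)) ln(V/V₀).
m = m₀ (V₀/V)^(Q_out/(Q_in−Q_out)) = 53.36 × (1097/2996.01)^(0.876953) = 22.1090 mg.

22.11 mg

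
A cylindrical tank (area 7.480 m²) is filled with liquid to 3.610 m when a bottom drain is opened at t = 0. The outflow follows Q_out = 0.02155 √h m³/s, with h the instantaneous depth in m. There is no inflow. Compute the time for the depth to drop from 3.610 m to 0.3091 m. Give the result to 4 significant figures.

A dh/dt = −Q_out = −0.02155 √h.
∫ h^(−1/2) dh = −(0.02155/A) ∫ dt, giving 2√h = 2√h₀ − (0.02155/A) t.
t = 2A(√h₀ − √h)/0.02155 = 2·7.480·(√3.610 − √0.3091)/0.02155
  = 14.9600 × (1.90000 − 0.555968) / 0.02155 = 933.027 s.

933.0 s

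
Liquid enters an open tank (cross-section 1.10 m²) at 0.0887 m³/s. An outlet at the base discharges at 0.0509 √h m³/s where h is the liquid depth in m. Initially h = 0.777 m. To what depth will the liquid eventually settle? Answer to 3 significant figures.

A dh/dt = Q_in − 0.0509 √h. Steady state requires inflow = outflow:
Q_in = 0.0509 √h_ss ⇒ √h_ss = 0.0887/0.0509 = 1.7426.
h_ss = 1.7426² = 3.0368 m. (Since h₀ = 0.777 m < h_ss, the level will rise toward this value.)

3.04 m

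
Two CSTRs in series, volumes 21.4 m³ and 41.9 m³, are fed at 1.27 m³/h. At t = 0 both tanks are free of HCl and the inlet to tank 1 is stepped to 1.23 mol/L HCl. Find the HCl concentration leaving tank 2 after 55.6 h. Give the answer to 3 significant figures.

0.811 mol/L

Species balance on tank i: dCᵢ/dt = (Cᵢ₋₁ − Cᵢ)/τᵢ with τᵢ = Vᵢ/Q.
τ₁ = 21.4/1.27 = 16.850 h; τ₂ = 41.9/1.27 = 32.992 h.
Solving the cascade with C₁(0)=C₂(0)=0 gives C₂(t) = C_in[1 − (τ₁ e^(−t/τ₁) − τ₂ e^(−t/τ₂))/(τ₁ − τ₂)].
At t = 55.6: e^(−t/τ₁) = 0.036897, e^(−t/τ₂) = 0.18540.
C₂ = 1.23·[1 − (16.850·0.036897 − 32.992·0.18540)/(-16.142)] = 1.23·0.65958 = 0.81129 mol/L.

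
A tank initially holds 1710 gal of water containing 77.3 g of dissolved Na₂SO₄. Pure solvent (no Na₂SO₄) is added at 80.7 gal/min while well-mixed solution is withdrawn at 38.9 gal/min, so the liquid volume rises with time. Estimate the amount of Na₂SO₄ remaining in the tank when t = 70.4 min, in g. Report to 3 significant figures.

Let m(t) be the amount of Na₂SO₄. Volume: V(t) = V₀ + (Q_in − Q_out) t = 1710 + 41.800 t; V(70.4) = 4652.7 gal.
No Na₂SO₄ enters, so dm/dt = −Q_out · (m/V).
dm/m = −Q_out dt/(V₀ + 41.800 t); integrating gives ln(m/m₀) = −(Q_out/(Q_in−Q_out)) ln(V/V₀).
m = m₀ (V₀/V)^(Q_out/(Q_in−Q_out)) = 77.3 × (1710/4652.7)^(0.93062) = 30.453 g.

30.5 g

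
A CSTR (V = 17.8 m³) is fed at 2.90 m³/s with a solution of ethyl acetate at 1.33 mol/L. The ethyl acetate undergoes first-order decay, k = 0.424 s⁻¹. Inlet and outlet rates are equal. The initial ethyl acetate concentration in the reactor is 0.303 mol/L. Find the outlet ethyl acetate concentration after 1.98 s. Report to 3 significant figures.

Accumulation = in − out − consumed: V dC/dt = Q C_in − Q C − k V C.
This is linear with rate a = Q/V + k = 0.58692 s⁻¹.
C_ss = Q C_in/(Q + kV) = 0.36919 mol/L; C(t) = C_ss + (C₀ − C_ss) e^(−a t).
C(1.98) = 0.36919 + (-0.066190)·e^(−0.58692·1.98) = 0.36919 + (-0.066190)·0.31283 = 0.34848 mol/L.

0.348 mol/L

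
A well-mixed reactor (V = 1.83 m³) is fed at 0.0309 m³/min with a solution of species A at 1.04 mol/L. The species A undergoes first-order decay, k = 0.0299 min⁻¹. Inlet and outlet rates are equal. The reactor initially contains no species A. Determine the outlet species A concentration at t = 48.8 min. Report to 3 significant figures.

0.337 mol/L

V dC/dt = Q(C_in − C) − k V C.
This is linear with rate a = Q/V + k = 0.046785 min⁻¹.
C_ss = Q C_in/(Q + kV) = 0.37535 mol/L; C(t) = C_ss + (C₀ − C_ss) e^(−a t).
C(48.8) = 0.37535 + (-0.37535)·e^(−0.046785·48.8) = 0.37535 + (-0.37535)·0.10197 = 0.33707 mol/L.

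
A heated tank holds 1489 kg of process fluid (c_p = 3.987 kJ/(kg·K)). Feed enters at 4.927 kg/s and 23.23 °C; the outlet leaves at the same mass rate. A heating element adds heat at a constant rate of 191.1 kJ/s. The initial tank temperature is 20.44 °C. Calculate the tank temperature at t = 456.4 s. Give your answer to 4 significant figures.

30.19 °C

Heat balance on the well-mixed liquid: M c_p dT/dt = ṁ c_p (T_in − T) + 191.1.
Rearrange: dT/dt = (T_ss − T)/τ with τ = M/ṁ = 302.212 s and T_ss = T_in + Q̇/(ṁ c_p) = 32.9582 °C.
This is linear first-order; T(t) = T_ss + (T₀ − T_ss) e^(−t/τ).
T(456.4) = 32.9582 + (-12.5182)·e^(−456.4/302.212) = 32.9582 + (-12.5182)·0.220867 = 30.1933 °C.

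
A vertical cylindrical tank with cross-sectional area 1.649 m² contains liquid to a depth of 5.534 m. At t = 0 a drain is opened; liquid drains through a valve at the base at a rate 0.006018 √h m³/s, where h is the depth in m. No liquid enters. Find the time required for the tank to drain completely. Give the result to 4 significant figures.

A dh/dt = −Q_out = −0.006018 √h.
This is separable: 2 d(√h)/dt = −0.006018/A, so √h = √h₀ − (0.006018/(2A)) t.
Tank is empty when √h = 0: t_empty = 2A√h₀/0.006018.
t_empty = 2·1.649·√5.534/0.006018 = 3.29800·2.35245/0.006018 = 1289.19 s.

1289 s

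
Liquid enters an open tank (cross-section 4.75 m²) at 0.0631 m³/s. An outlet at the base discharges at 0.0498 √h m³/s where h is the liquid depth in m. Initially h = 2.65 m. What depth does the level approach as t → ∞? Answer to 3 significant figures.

1.61 m

A dh/dt = Q_in − 0.0498 √h. Steady state requires inflow = outflow:
Q_in = 0.0498 √h_ss ⇒ √h_ss = 0.0631/0.0498 = 1.2671.
h_ss = 1.2671² = 1.6055 m. (Since h₀ = 2.65 m > h_ss, the level will fall toward this value.)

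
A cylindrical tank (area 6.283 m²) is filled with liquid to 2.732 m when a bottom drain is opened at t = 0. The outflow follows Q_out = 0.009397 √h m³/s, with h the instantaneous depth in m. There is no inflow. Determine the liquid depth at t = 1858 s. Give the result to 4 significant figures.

Unsteady balance on liquid volume: A dh/dt = −0.009397 √h.
Separate and integrate: 2(√h − √h₀) = −(0.009397/A) t.
√h = √2.732 − 0.009397·1858/(2·6.283) = 1.65288 − 1.38943 = 0.263442.
h = 0.263442² = 0.0694019 m.

0.06940 m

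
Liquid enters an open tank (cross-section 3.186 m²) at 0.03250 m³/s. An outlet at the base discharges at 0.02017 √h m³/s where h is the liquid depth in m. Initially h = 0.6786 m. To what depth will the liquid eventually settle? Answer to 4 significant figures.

2.596 m

Level balance: A dh/dt = 0.03250 − 0.02017 √h. Setting dh/dt = 0:
Q_in = 0.02017 √h_ss ⇒ √h_ss = 0.03250/0.02017 = 1.61130.
h_ss = 1.61130² = 2.59630 m. (Since h₀ = 0.6786 m < h_ss, the level will rise toward this value.)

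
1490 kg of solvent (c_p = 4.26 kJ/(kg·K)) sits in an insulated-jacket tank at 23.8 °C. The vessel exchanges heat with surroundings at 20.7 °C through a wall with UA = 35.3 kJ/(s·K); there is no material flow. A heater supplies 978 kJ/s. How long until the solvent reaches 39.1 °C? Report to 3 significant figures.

First-law balance (no shaft work): M c_p dT/dt = −UA(T − T_amb) + Q̇.
τ = M c_p/UA = 179.81 s; T_ss = T_amb + Q̇/UA = 20.7 + 978/35.3 = 48.405 °C.
T(t) = T_ss + (T₀ − T_ss)e^(−t/τ); set T = 39.1:
t = −τ ln[(T − T_ss)/(T₀ − T_ss)] = −179.81 · ln(0.37818) = 174.85 s.

175 s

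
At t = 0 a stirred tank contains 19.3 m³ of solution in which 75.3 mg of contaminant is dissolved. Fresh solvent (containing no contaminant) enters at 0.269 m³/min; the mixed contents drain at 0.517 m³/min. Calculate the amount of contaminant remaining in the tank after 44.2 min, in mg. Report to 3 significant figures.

13.1 mg

Let m(t) be the amount of contaminant. Volume: V(t) = V₀ + (Q_in − Q_out) t = 19.3 − 0.24800 t; V(44.2) = 8.3384 m³.
Species balance (pure solvent in): dm/dt = −Q_out · m/V(t).
dm/m = −Q_out dt/(V₀ − 0.24800 t); integrating gives ln(m/m₀) = −(Q_out/(Q_in−Q_out)) ln(V/V₀).
m = m₀ (V₀/V)^(Q_out/(Q_in−Q_out)) = 75.3 × (19.3/8.3384)^(-2.0847) = 13.091 mg.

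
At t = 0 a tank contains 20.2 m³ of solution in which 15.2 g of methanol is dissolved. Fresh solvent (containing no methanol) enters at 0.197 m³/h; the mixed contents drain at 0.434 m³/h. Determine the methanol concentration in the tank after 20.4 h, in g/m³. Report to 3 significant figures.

Let m(t) be the amount of methanol. Volume: V(t) = V₀ + (Q_in − Q_out) t = 20.2 − 0.23700 t; V(20.4) = 15.365 m³.
Species balance (pure solvent in): dm/dt = −Q_out · m/V(t).
dm/m = −Q_out dt/(V₀ − 0.23700 t); integrating gives ln(m/m₀) = −(Q_out/(Q_in−Q_out)) ln(V/V₀).
m = m₀ (V₀/V)^(Q_out/(Q_in−Q_out)) = 15.2 × (20.2/15.365)^(-1.8312) = 9.2102 g.
C = m/V = 9.2102/15.365 = 0.59942 g/m³.

0.599 g/m³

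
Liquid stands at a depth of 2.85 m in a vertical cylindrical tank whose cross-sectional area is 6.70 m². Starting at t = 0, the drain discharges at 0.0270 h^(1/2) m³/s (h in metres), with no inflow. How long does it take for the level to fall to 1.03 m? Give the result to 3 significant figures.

With no inflow, A dh/dt = −0.0270 √h.
Separate and integrate: 2(√h − √h₀) = −(0.0270/A) t.
t = 2A(√h₀ − √h)/0.0270 = 2·6.70·(√2.85 − √1.03)/0.0270
  = 13.400 × (1.6882 − 1.0149) / 0.0270 = 334.16 s.

334 s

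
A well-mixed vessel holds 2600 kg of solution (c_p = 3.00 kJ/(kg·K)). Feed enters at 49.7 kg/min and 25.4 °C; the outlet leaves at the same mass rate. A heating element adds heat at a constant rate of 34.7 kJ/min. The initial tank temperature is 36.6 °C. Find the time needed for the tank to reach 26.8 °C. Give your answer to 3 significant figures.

117 min

M c_p dT/dt = ṁ c_p (T_in − T) + Q̇.
τ = M/ṁ = 52.314 min; T_ss = T_in + Q̇/(ṁ c_p) = 25.633 °C.
T(t) = T_ss + (T₀ − T_ss) e^(−t/τ). Set T = 26.8:
e^(−t/τ) = (26.8 − 25.633)/(36.6 − 25.633) = 0.10643
t = −52.314 · ln(0.10643) = 117.20 min.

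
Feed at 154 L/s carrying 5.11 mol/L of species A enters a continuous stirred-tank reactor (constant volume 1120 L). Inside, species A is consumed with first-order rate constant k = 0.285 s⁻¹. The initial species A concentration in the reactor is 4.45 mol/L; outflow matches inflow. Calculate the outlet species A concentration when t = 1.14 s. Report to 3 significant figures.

V dC/dt = Q(C_in − C) − k V C.
This is linear with rate a = Q/V + k = 0.42250 s⁻¹.
C_ss = Q C_in/(Q + kV) = 1.6630 mol/L; C(t) = C_ss + (C₀ − C_ss) e^(−a t).
C(1.14) = 1.6630 + (2.7870)·e^(−0.42250·1.14) = 1.6630 + (2.7870)·0.61776 = 3.3847 mol/L.

3.38 mol/L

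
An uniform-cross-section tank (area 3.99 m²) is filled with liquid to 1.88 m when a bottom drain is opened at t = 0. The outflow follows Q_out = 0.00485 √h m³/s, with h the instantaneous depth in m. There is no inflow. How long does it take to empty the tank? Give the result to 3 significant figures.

A dh/dt = −Q_out = −0.00485 √h.
This is separable: 2 d(√h)/dt = −0.00485/A, so √h = √h₀ − (0.00485/(2A)) t.
Tank is empty when √h = 0: t_empty = 2A√h₀/0.00485.
t_empty = 2·3.99·√1.88/0.00485 = 7.9800·1.3711/0.00485 = 2256.0 s.

2260 s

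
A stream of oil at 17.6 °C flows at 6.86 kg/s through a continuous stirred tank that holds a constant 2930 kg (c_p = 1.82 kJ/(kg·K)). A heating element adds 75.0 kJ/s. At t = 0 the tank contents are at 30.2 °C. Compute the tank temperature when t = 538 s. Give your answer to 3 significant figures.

First-law balance (no shaft work): M c_p dT/dt = ṁ c_p (T_in − T) + 75.0.
τ = M/ṁ = 427.11 s; T_ss = T_in + Q̇/(ṁ c_p) = 17.6 + 75.0/(6.86·1.82) = 23.607 °C.
T approaches T_ss exponentially: T(t) = T_ss + (T₀ − T_ss) e^(−t/τ).
T(538) = 23.607 + (6.5929)·e^(−538/427.11) = 23.607 + (6.5929)·0.28376 = 25.478 °C.

25.5 °C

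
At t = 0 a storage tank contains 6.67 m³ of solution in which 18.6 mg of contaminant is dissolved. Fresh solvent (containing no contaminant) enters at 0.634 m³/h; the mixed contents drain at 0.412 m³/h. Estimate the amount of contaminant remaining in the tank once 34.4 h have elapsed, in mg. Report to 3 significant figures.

4.51 mg

Total volume: dV/dt = Q_in − Q_out = 0.22200 m³/h, so V(t) = 6.67 + 0.22200 t and V(34.4) = 14.307 m³.
No contaminant enters, so dm/dt = −Q_out · (m/V).
dm/m = −Q_out dt/(V₀ + 0.22200 t); integrating gives ln(m/m₀) = −(Q_out/(Q_in−Q_out)) ln(V/V₀).
m = m₀ (V₀/V)^(Q_out/(Q_in−Q_out)) = 18.6 × (6.67/14.307)^(1.8559) = 4.5129 mg.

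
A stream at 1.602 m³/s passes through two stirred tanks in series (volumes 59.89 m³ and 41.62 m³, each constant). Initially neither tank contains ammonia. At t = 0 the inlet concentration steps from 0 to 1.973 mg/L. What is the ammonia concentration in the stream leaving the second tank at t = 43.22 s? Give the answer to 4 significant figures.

Species balance on tank i: dCᵢ/dt = (Cᵢ₋₁ − Cᵢ)/τᵢ with τᵢ = Vᵢ/Q.
τ₁ = 59.89/1.602 = 37.3845 s; τ₂ = 41.62/1.602 = 25.9800 s.
Tank 1: C₁ = C_in(1 − e^(−t/τ₁)). Tank 2 (τ₁ ≠ τ₂): C₂ = C_in[1 − (τ₁ e^(−t/τ₁) − τ₂ e^(−t/τ₂))/(τ₁ − τ₂)].
At t = 43.22: e^(−t/τ₁) = 0.314713, e^(−t/τ₂) = 0.189458.
C₂ = 1.973·[1 − (37.3845·0.314713 − 25.9800·0.189458)/(11.4045)] = 1.973·0.399950 = 0.789101 mg/L.

0.7891 mg/L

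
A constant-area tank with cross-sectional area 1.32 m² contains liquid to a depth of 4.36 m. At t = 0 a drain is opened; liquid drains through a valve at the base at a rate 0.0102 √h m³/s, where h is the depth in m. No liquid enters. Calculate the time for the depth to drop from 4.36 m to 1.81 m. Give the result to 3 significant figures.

Volume balance on the tank: A dh/dt = −0.0102 √h.
∫ h^(−1/2) dh = −(0.0102/A) ∫ dt, giving 2√h = 2√h₀ − (0.0102/A) t.
t = 2A(√h₀ − √h)/0.0102 = 2·1.32·(√4.36 − √1.81)/0.0102
  = 2.6400 × (2.0881 − 1.3454) / 0.0102 = 192.23 s.

192 s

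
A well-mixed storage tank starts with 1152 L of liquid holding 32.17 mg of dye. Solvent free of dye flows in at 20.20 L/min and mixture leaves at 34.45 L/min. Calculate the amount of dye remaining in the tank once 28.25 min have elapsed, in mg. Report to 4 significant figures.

11.38 mg

Let m(t) be the amount of dye. Volume: V(t) = V₀ + (Q_in − Q_out) t = 1152 − 14.2500 t; V(28.25) = 749.437 L.
Species balance (pure solvent in): dm/dt = −Q_out · m/V(t).
dm/m = −Q_out dt/(V₀ − 14.2500 t); integrating gives ln(m/m₀) = −(Q_out/(Q_in−Q_out)) ln(V/V₀).
m = m₀ (V₀/V)^(Q_out/(Q_in−Q_out)) = 32.17 × (1152/749.437)^(-2.41754) = 11.3777 mg.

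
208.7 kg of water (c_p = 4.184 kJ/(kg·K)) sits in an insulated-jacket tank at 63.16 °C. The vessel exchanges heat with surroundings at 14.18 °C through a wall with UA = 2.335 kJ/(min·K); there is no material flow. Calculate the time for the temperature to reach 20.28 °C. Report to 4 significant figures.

779.0 min

M c_p dT/dt = −UA(T − T_amb).
τ = M c_p/UA = 373.962 min; T_ss = T_amb = 14.1800 °C.
T(t) = T_ss + (T₀ − T_ss)e^(−t/τ); set T = 20.28:
t = −τ ln[(T − T_ss)/(T₀ − T_ss)] = −373.962 · ln(0.124541) = 779.009 min.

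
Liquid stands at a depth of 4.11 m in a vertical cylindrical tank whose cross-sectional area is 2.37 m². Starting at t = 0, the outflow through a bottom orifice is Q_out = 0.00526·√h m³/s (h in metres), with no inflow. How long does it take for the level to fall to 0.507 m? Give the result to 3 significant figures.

Volume balance on the tank: A dh/dt = −0.00526 √h.
This is separable: 2 d(√h)/dt = −0.00526/A, so √h = √h₀ − (0.00526/(2A)) t.
t = 2A(√h₀ − √h)/0.00526 = 2·2.37·(√4.11 − √0.507)/0.00526
  = 4.7400 × (2.0273 − 0.71204) / 0.00526 = 1185.2 s.

1190 s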